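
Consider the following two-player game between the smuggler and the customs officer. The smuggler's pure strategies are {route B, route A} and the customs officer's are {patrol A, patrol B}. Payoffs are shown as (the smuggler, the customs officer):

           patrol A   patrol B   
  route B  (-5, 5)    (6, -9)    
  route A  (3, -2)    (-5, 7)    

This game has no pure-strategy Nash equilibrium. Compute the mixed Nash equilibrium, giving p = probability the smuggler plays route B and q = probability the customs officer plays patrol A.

The customs officer's indifference between patrol A and patrol B determines the smuggler's mixing probability p:
  the customs officer's payoff from patrol A: p·5 + (1−p)·(-2) = 7p - 2
  the customs officer's payoff from patrol B: p·(-9) + (1−p)·7 = -16p + 7
  7p - 2 = -16p + 7  ⇒  23p = 9  ⇒  p = 9/23.
In a mixed equilibrium the smuggler is indifferent between route B and route A; this condition fixes q.
  the smuggler's expected payoff from route B: q·(-5) + (1−q)·6 = -11q + 6
  the smuggler's expected payoff from route A: q·3 + (1−q)·(-5) = 8q - 5
  -11q + 6 = 8q - 5  ⇒  -19q = -11  ⇒  q = 11/19.

p = 9/23, q = 11/19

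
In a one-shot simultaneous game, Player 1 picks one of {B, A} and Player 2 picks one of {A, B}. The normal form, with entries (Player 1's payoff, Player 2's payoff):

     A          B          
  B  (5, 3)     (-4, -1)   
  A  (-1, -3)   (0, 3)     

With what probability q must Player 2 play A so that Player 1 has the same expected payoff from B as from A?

q = 2/5

For Player 1 to be willing to mix, Player 1 must be indifferent between B and A, which pins down Player 2's mix.
  Player 1's payoff to B: q·5 + (1−q)·(-4) = 9q - 4
  Player 1's payoff to A: q·(-1) + (1−q)·0 = -q
  9q - 4 = -q  ⇒  10q = 4  ⇒  q = 2/5.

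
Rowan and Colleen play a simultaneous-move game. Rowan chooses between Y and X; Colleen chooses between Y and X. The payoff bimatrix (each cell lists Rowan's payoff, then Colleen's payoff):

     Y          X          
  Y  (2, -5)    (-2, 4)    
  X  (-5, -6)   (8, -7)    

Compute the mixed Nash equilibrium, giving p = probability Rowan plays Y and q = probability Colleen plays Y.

p = 1/10, q = 10/17

For Colleen to be willing to mix, Colleen must be indifferent between Y and X, which pins down Rowan's mix.
  Colleen's payoff to Y: p·(-5) + (1−p)·(-6) = p - 6
  Colleen's payoff to X: p·4 + (1−p)·(-7) = 11p - 7
  p - 6 = 11p - 7  ⇒  -10p = -1  ⇒  p = 1/10.
In a mixed equilibrium Rowan is indifferent between Y and X; this condition fixes q.
  Rowan's payoff to Y: q·2 + (1−q)·(-2) = 4q - 2
  Rowan's payoff to X: q·(-5) + (1−q)·8 = -13q + 8
  4q - 2 = -13q + 8  ⇒  17q = 10  ⇒  q = 10/17.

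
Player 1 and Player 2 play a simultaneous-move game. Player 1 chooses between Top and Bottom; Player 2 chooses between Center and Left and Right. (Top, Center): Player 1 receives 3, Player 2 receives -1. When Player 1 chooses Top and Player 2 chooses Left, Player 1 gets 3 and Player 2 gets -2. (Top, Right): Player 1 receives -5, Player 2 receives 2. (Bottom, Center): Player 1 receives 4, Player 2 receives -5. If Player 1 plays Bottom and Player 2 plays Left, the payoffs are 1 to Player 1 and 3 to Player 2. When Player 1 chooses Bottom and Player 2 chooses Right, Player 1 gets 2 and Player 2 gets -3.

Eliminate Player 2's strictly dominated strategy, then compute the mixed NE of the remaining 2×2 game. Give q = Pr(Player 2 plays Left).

q = 7/9

Player 2's strategy Center is strictly dominated by Right: 2 > -1 and -3 > -5. Eliminate Center.
Player 1's indifference between Top and Bottom determines Player 2's mixing probability q:
  Player 1's payoff to Top: q·3 + (1−q)·(-5) = 8q - 5
  Player 1's payoff to Bottom: q·1 + (1−q)·2 = -q + 2
  8q - 5 = -q + 2  ⇒  9q = 7  ⇒  q = 7/9.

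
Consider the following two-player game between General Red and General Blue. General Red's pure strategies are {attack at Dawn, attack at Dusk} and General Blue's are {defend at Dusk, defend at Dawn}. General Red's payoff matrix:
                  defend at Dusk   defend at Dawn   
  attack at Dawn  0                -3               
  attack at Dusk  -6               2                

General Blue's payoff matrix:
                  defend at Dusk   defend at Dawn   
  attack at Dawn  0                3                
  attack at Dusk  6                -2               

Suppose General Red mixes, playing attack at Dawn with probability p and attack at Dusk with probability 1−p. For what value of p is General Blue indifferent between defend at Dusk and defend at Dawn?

General Blue's indifference between defend at Dusk and defend at Dawn determines General Red's mixing probability p:
  General Blue's payoff from defend at Dusk: p·0 + (1−p)·6 = -6p + 6
  General Blue's payoff from defend at Dawn: p·3 + (1−p)·(-2) = 5p - 2
  -6p + 6 = 5p - 2  ⇒  -11p = -8  ⇒  p = 8/11.

p = 8/11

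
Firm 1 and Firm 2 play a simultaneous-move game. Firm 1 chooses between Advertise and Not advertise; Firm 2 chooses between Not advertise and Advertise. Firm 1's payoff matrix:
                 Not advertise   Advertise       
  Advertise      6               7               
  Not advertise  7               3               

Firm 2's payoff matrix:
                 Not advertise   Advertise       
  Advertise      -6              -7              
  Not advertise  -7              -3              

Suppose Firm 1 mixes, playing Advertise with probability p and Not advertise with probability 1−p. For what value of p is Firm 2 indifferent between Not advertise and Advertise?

p = 4/5

Set Firm 2's expected payoff from Not advertise equal to that from Advertise:
  Firm 2's expected payoff from Not advertise: p·(-6) + (1−p)·(-7) = p - 7
  Firm 2's expected payoff from Advertise: p·(-7) + (1−p)·(-3) = -4p - 3
  p - 7 = -4p - 3  ⇒  5p = 4  ⇒  p = 4/5.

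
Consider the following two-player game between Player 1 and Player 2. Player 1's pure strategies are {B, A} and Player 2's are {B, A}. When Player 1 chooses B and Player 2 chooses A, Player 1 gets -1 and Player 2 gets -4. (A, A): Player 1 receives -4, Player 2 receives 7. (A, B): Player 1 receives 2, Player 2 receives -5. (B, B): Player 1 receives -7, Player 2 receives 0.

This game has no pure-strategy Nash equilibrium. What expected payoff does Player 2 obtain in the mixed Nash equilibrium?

Player 2's indifference between B and A determines Player 1's mixing probability p:
  Player 2's payoff from B: p·0 + (1−p)·(-5) = 5p - 5
  Player 2's payoff from A: p·(-4) + (1−p)·7 = -11p + 7
  5p - 5 = -11p + 7  ⇒  16p = 12  ⇒  p = 3/4.
At equilibrium Player 2 is indifferent across columns, so Player 2's payoff equals the payoff from B: (3/4)·0 + (1/4)·(-5) = -5/4.

-5/4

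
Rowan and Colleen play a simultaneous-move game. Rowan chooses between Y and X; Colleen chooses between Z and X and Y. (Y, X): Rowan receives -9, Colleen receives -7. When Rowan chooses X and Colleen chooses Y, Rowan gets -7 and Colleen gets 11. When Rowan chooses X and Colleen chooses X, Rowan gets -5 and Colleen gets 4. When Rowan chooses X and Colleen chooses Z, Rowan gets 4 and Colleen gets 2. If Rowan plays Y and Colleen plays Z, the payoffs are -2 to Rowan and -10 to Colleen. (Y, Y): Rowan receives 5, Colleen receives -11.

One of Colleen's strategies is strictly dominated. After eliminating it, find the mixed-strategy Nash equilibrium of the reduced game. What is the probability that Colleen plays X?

q = 3/4

Colleen's strategy Z is strictly dominated by X: -7 > -10 and 4 > 2. Eliminate Z.
In a mixed equilibrium Rowan is indifferent between Y and X; this condition fixes q.
  Rowan's payoff to Y: q·(-9) + (1−q)·5 = -14q + 5
  Rowan's payoff to X: q·(-5) + (1−q)·(-7) = 2q - 7
  -14q + 5 = 2q - 7  ⇒  -16q = -12  ⇒  q = 3/4.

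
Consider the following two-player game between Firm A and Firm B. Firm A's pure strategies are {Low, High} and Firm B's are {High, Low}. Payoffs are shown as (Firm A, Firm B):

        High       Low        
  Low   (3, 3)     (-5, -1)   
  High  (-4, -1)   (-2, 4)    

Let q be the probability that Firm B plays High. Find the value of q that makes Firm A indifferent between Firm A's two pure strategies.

Firm A's indifference between Low and High determines Firm B's mixing probability q:
  Firm A's payoff from Low: q·3 + (1−q)·(-5) = 8q - 5
  Firm A's payoff from High: q·(-4) + (1−q)·(-2) = -2q - 2
  8q - 5 = -2q - 2  ⇒  10q = 3  ⇒  q = 3/10.

q = 3/10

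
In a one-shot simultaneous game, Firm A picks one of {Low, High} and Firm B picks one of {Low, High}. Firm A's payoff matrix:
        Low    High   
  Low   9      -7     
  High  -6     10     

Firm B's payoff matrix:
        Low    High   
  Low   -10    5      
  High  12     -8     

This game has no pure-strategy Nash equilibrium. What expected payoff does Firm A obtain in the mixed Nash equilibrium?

3/2

Firm A's indifference between Low and High determines Firm B's mixing probability q:
  Firm A's payoff to Low: q·9 + (1−q)·(-7) = 16q - 7
  Firm A's payoff to High: q·(-6) + (1−q)·10 = -16q + 10
  16q - 7 = -16q + 10  ⇒  32q = 17  ⇒  q = 17/32.
At equilibrium Firm A is indifferent across rows, so Firm A's payoff equals the payoff from Low: (17/32)·9 + (15/32)·(-7) = 3/2.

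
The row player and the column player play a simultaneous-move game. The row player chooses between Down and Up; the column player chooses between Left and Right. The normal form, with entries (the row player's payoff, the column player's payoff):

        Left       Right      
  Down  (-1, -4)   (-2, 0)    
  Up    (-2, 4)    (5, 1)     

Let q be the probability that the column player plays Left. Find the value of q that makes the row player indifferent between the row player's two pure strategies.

The column player's mix must leave the row player indifferent between Down and Up.
  the row player's payoff from Down: q·(-1) + (1−q)·(-2) = q - 2
  the row player's payoff from Up: q·(-2) + (1−q)·5 = -7q + 5
  q - 2 = -7q + 5  ⇒  8q = 7  ⇒  q = 7/8.

q = 7/8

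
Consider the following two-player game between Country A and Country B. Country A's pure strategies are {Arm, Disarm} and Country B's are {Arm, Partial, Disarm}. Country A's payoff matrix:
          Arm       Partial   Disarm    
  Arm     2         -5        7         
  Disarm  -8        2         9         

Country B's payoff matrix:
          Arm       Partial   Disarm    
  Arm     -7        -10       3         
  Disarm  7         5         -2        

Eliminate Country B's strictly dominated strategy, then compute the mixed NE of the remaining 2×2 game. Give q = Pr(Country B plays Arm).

q = 1/6

Country B's strategy Partial is strictly dominated by Arm: -7 > -10 and 7 > 5. Eliminate Partial.
Set Country A's expected payoff from Arm equal to that from Disarm:
  Country A's payoff to Arm: q·2 + (1−q)·7 = -5q + 7
  Country A's payoff to Disarm: q·(-8) + (1−q)·9 = -17q + 9
  -5q + 7 = -17q + 9  ⇒  12q = 2  ⇒  q = 1/6.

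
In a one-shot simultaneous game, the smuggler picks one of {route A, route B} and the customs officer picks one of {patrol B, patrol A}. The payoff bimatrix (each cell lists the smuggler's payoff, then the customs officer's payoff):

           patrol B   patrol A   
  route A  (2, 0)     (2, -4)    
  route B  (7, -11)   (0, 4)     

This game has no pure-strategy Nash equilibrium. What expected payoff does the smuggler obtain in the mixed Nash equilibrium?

2

The customs officer's mix must leave the smuggler indifferent between route A and route B.
  the smuggler's payoff from route A: q·2 + (1−q)·2 = 2
  the smuggler's payoff from route B: q·7 + (1−q)·0 = 7q
  2 = 7q  ⇒  -7q = -2  ⇒  q = 2/7.
At equilibrium the smuggler is indifferent across rows, so the smuggler's payoff equals the payoff from route A: (2/7)·2 + (5/7)·2 = 2.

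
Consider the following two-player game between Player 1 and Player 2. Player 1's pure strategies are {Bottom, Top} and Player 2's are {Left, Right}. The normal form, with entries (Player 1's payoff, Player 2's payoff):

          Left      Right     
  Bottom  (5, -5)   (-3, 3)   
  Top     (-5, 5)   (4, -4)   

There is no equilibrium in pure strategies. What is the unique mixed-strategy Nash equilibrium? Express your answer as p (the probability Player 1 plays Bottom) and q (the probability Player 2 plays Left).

Player 1's mix must leave Player 2 indifferent between Left and Right.
  Player 2's expected payoff from Left: p·(-5) + (1−p)·5 = -10p + 5
  Player 2's expected payoff from Right: p·3 + (1−p)·(-4) = 7p - 4
  -10p + 5 = 7p - 4  ⇒  -17p = -9  ⇒  p = 9/17.
Player 2's mix must leave Player 1 indifferent between Bottom and Top.
  Player 1's expected payoff from Bottom: q·5 + (1−q)·(-3) = 8q - 3
  Player 1's expected payoff from Top: q·(-5) + (1−q)·4 = -9q + 4
  8q - 3 = -9q + 4  ⇒  17q = 7  ⇒  q = 7/17.

p = 9/17, q = 7/17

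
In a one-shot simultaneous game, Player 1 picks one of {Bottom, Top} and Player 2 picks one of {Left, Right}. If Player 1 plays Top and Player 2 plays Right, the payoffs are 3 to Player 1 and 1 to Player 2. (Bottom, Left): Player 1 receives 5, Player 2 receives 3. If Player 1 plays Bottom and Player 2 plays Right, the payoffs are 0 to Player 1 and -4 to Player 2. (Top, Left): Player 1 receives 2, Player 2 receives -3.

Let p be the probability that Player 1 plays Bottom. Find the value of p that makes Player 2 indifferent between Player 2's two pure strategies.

Player 1's mix must leave Player 2 indifferent between Left and Right.
  Player 2's payoff from Left: p·3 + (1−p)·(-3) = 6p - 3
  Player 2's payoff from Right: p·(-4) + (1−p)·1 = -5p + 1
  6p - 3 = -5p + 1  ⇒  11p = 4  ⇒  p = 4/11.

p = 4/11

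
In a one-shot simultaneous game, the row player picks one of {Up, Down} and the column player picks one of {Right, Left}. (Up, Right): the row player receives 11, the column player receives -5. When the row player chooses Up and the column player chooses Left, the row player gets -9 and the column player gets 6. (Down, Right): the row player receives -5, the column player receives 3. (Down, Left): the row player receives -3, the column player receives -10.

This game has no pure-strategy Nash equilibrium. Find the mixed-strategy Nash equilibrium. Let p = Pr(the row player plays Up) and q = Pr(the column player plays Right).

In a mixed equilibrium the column player is indifferent between Right and Left; this condition fixes p.
  the column player's payoff to Right: p·(-5) + (1−p)·3 = -8p + 3
  the column player's payoff to Left: p·6 + (1−p)·(-10) = 16p - 10
  -8p + 3 = 16p - 10  ⇒  -24p = -13  ⇒  p = 13/24.
The column player's mix must leave the row player indifferent between Up and Down.
  the row player's payoff to Up: q·11 + (1−q)·(-9) = 20q - 9
  the row player's payoff to Down: q·(-5) + (1−q)·(-3) = -2q - 3
  20q - 9 = -2q - 3  ⇒  22q = 6  ⇒  q = 3/11.

p = 13/24, q = 3/11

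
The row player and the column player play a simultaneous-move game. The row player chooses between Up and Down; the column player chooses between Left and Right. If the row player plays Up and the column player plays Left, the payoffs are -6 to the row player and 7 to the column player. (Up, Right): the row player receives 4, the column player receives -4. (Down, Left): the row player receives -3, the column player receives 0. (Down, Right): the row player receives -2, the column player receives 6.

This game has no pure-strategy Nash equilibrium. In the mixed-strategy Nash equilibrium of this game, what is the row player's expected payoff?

Set the row player's expected payoff from Up equal to that from Down:
  the row player's payoff from Up: q·(-6) + (1−q)·4 = -10q + 4
  the row player's payoff from Down: q·(-3) + (1−q)·(-2) = -q - 2
  -10q + 4 = -q - 2  ⇒  -9q = -6  ⇒  q = 2/3.
At equilibrium the row player is indifferent across rows, so the row player's payoff equals the payoff from Up: (2/3)·(-6) + (1/3)·4 = -8/3.

-8/3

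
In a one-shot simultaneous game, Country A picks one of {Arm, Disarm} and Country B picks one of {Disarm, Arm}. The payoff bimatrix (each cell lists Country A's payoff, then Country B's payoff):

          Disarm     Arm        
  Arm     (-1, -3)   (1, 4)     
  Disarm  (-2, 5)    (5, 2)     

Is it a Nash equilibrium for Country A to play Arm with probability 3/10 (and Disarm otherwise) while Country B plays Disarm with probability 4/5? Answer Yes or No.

Check Country B's indifference given Country A's mix p = 3/10:
  payoff from Disarm = 13/5; payoff from Arm = 13/5 — equal.
Check Country A's indifference given Country B's mix q = 4/5:
  payoff from Arm = -3/5; payoff from Disarm = -3/5 — equal.
Both players are indifferent, so neither can profitably deviate.

Yes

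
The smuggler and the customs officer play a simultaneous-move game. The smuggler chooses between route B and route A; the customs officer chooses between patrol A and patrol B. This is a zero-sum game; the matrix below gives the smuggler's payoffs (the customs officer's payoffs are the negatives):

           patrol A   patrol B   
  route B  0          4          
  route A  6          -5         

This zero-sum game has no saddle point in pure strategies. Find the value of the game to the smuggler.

v = 8/5

For the smuggler to be willing to mix, the smuggler must be indifferent between route B and route A, which pins down the customs officer's mix.
  the smuggler's payoff from route B: q·0 + (1−q)·4 = -4q + 4
  the smuggler's payoff from route A: q·6 + (1−q)·(-5) = 11q - 5
  -4q + 4 = 11q - 5  ⇒  -15q = -9  ⇒  q = 3/5.
The value is the smuggler's expected payoff against this mix (using route B): (3/5)·0 + (2/5)·4 = 8/5.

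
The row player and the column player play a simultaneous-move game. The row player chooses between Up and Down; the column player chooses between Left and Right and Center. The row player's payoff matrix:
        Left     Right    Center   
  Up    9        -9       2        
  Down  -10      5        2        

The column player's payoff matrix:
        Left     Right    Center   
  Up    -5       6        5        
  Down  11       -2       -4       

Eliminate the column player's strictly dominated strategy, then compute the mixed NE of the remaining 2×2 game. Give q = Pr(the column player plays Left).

The column player's strategy Center is strictly dominated by Right: 6 > 5 and -2 > -4. Eliminate Center.
The row player's indifference between Up and Down determines the column player's mixing probability q:
  the row player's payoff to Up: q·9 + (1−q)·(-9) = 18q - 9
  the row player's payoff to Down: q·(-10) + (1−q)·5 = -15q + 5
  18q - 9 = -15q + 5  ⇒  33q = 14  ⇒  q = 14/33.

q = 14/33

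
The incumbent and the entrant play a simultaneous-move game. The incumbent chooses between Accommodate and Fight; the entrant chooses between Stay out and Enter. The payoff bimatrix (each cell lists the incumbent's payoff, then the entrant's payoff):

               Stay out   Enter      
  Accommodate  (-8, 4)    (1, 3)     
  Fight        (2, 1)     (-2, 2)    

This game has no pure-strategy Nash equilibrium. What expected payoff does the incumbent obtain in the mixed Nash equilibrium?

The entrant's mix must leave the incumbent indifferent between Accommodate and Fight.
  the incumbent's payoff from Accommodate: q·(-8) + (1−q)·1 = -9q + 1
  the incumbent's payoff from Fight: q·2 + (1−q)·(-2) = 4q - 2
  -9q + 1 = 4q - 2  ⇒  -13q = -3  ⇒  q = 3/13.
At equilibrium the incumbent is indifferent across rows, so the incumbent's payoff equals the payoff from Accommodate: (3/13)·(-8) + (10/13)·1 = -14/13.

-14/13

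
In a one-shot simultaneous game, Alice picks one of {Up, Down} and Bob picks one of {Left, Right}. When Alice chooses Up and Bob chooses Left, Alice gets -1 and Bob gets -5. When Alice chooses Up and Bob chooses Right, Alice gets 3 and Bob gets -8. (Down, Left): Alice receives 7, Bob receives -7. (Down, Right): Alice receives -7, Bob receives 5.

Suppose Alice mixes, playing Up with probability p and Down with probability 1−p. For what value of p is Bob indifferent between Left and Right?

Alice's mix must leave Bob indifferent between Left and Right.
  Bob's payoff from Left: p·(-5) + (1−p)·(-7) = 2p - 7
  Bob's payoff from Right: p·(-8) + (1−p)·5 = -13p + 5
  2p - 7 = -13p + 5  ⇒  15p = 12  ⇒  p = 4/5.

p = 4/5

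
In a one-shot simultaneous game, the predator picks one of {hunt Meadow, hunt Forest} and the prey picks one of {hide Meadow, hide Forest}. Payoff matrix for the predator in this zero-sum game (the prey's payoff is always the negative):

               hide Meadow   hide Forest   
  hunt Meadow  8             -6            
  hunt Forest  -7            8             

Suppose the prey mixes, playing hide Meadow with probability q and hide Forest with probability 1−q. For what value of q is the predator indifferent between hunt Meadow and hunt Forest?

q = 14/29

The predator's indifference between hunt Meadow and hunt Forest determines the prey's mixing probability q:
  the predator's payoff from hunt Meadow: q·8 + (1−q)·(-6) = 14q - 6
  the predator's payoff from hunt Forest: q·(-7) + (1−q)·8 = -15q + 8
  14q - 6 = -15q + 8  ⇒  29q = 14  ⇒  q = 14/29.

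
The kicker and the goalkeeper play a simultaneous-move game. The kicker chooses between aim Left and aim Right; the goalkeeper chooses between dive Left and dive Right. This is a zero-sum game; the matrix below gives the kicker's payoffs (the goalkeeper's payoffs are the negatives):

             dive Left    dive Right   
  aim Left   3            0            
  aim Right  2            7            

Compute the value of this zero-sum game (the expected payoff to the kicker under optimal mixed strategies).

v = 21/8

In a mixed equilibrium the kicker is indifferent between aim Left and aim Right; this condition fixes q.
  the kicker's expected payoff from aim Left: q·3 + (1−q)·0 = 3q
  the kicker's expected payoff from aim Right: q·2 + (1−q)·7 = -5q + 7
  3q = -5q + 7  ⇒  8q = 7  ⇒  q = 7/8.
The value is the kicker's expected payoff against this mix (using aim Left): (7/8)·3 + (1/8)·0 = 21/8.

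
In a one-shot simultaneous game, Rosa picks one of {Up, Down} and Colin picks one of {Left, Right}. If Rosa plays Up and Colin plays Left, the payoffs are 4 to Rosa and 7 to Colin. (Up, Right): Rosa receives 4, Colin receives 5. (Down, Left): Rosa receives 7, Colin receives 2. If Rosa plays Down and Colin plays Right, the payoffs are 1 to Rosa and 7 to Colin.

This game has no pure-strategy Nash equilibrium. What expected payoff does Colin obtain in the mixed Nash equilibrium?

Colin's indifference between Left and Right determines Rosa's mixing probability p:
  Colin's payoff from Left: p·7 + (1−p)·2 = 5p + 2
  Colin's payoff from Right: p·5 + (1−p)·7 = -2p + 7
  5p + 2 = -2p + 7  ⇒  7p = 5  ⇒  p = 5/7.
At equilibrium Colin is indifferent across columns, so Colin's payoff equals the payoff from Left: (5/7)·7 + (2/7)·2 = 39/7.

39/7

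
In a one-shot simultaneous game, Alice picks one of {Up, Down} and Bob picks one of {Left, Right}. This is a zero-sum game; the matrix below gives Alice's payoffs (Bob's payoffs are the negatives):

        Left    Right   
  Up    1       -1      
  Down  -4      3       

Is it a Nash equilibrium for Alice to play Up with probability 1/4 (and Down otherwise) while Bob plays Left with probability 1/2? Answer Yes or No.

Given Alice's mix p = 1/4, Bob's payoff from Left is 11/4 but from Right is -2. Bob strictly prefers Left, so Bob would not mix.
So the proposed profile is not a Nash equilibrium.

No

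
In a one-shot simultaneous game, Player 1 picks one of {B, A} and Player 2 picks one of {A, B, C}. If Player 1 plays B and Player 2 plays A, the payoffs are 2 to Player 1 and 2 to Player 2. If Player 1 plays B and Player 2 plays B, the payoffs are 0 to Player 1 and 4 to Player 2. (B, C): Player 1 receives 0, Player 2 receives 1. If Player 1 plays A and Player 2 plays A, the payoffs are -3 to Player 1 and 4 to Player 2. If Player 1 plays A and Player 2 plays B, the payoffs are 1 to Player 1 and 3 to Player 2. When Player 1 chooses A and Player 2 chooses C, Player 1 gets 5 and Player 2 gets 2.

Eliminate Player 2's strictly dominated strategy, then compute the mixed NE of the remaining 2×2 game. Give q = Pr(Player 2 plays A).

q = 1/6

Player 2's strategy C is strictly dominated by B: 4 > 1 and 3 > 2. Eliminate C.
Player 1's indifference between B and A determines Player 2's mixing probability q:
  Player 1's payoff from B: q·2 + (1−q)·0 = 2q
  Player 1's payoff from A: q·(-3) + (1−q)·1 = -4q + 1
  2q = -4q + 1  ⇒  6q = 1  ⇒  q = 1/6.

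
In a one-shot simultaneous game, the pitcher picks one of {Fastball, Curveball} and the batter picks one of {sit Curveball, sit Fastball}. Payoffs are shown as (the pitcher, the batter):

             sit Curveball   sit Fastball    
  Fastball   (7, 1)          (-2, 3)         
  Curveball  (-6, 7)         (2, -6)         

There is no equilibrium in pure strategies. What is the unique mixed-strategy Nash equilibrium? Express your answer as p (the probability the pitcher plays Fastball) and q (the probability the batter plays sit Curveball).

p = 13/15, q = 4/17

For the batter to be willing to mix, the batter must be indifferent between sit Curveball and sit Fastball, which pins down the pitcher's mix.
  the batter's payoff from sit Curveball: p·1 + (1−p)·7 = -6p + 7
  the batter's payoff from sit Fastball: p·3 + (1−p)·(-6) = 9p - 6
  -6p + 7 = 9p - 6  ⇒  -15p = -13  ⇒  p = 13/15.
The pitcher's indifference between Fastball and Curveball determines the batter's mixing probability q:
  the pitcher's payoff to Fastball: q·7 + (1−q)·(-2) = 9q - 2
  the pitcher's payoff to Curveball: q·(-6) + (1−q)·2 = -8q + 2
  9q - 2 = -8q + 2  ⇒  17q = 4  ⇒  q = 4/17.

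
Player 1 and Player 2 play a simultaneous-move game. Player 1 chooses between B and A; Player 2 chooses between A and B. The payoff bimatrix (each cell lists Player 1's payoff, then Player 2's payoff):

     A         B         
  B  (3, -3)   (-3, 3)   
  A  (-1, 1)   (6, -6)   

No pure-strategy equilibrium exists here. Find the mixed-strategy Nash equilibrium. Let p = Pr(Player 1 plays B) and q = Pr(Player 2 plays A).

For Player 2 to be willing to mix, Player 2 must be indifferent between A and B, which pins down Player 1's mix.
  Player 2's expected payoff from A: p·(-3) + (1−p)·1 = -4p + 1
  Player 2's expected payoff from B: p·3 + (1−p)·(-6) = 9p - 6
  -4p + 1 = 9p - 6  ⇒  -13p = -7  ⇒  p = 7/13.
Player 2's mix must leave Player 1 indifferent between B and A.
  Player 1's payoff to B: q·3 + (1−q)·(-3) = 6q - 3
  Player 1's payoff to A: q·(-1) + (1−q)·6 = -7q + 6
  6q - 3 = -7q + 6  ⇒  13q = 9  ⇒  q = 9/13.

p = 7/13, q = 9/13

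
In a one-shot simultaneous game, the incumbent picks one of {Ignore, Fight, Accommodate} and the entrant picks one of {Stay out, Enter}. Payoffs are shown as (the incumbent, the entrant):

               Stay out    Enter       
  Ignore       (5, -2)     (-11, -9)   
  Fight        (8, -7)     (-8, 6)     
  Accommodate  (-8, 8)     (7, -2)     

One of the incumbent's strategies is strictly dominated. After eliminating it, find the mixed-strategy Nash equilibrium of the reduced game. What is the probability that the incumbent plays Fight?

p = 10/23

The incumbent's strategy Ignore is strictly dominated by Fight: 8 > 5 and -8 > -11. Eliminate Ignore.
The incumbent's mix must leave the entrant indifferent between Stay out and Enter.
  the entrant's payoff to Stay out: p·(-7) + (1−p)·8 = -15p + 8
  the entrant's payoff to Enter: p·6 + (1−p)·(-2) = 8p - 2
  -15p + 8 = 8p - 2  ⇒  -23p = -10  ⇒  p = 10/23.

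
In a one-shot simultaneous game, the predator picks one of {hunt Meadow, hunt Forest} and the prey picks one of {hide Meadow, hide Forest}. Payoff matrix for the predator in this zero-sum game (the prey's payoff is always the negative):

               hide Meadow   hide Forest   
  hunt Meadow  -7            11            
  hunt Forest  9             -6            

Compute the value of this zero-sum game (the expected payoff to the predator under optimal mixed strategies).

v = 19/11

The predator's indifference between hunt Meadow and hunt Forest determines the prey's mixing probability q:
  the predator's payoff to hunt Meadow: q·(-7) + (1−q)·11 = -18q + 11
  the predator's payoff to hunt Forest: q·9 + (1−q)·(-6) = 15q - 6
  -18q + 11 = 15q - 6  ⇒  -33q = -17  ⇒  q = 17/33.
The value is the predator's expected payoff against this mix (using hunt Meadow): (17/33)·(-7) + (16/33)·11 = 19/11.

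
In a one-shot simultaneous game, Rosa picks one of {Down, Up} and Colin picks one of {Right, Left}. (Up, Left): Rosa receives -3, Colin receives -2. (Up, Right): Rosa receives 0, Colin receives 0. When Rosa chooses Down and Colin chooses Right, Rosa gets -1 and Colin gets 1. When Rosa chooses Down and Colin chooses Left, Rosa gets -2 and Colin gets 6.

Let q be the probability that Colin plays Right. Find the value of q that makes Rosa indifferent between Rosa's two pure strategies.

q = 1/2

In a mixed equilibrium Rosa is indifferent between Down and Up; this condition fixes q.
  Rosa's expected payoff from Down: q·(-1) + (1−q)·(-2) = q - 2
  Rosa's expected payoff from Up: q·0 + (1−q)·(-3) = 3q - 3
  q - 2 = 3q - 3  ⇒  -2q = -1  ⇒  q = 1/2.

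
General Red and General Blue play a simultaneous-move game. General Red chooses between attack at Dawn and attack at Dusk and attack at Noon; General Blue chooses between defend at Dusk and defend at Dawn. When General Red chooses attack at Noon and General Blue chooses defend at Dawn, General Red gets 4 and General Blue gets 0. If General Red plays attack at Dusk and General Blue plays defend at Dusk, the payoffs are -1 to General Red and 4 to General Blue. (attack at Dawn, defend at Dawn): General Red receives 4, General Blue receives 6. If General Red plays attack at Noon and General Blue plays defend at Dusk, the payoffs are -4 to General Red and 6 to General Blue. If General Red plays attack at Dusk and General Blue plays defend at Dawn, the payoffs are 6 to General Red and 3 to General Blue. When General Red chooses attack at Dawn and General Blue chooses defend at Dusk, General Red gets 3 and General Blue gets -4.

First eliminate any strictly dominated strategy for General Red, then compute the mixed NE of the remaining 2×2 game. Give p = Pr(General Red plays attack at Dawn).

p = 1/11

General Red's strategy attack at Noon is strictly dominated by attack at Dusk: -1 > -4 and 6 > 4. Eliminate attack at Noon.
For General Blue to be willing to mix, General Blue must be indifferent between defend at Dusk and defend at Dawn, which pins down General Red's mix.
  General Blue's payoff to defend at Dusk: p·(-4) + (1−p)·4 = -8p + 4
  General Blue's payoff to defend at Dawn: p·6 + (1−p)·3 = 3p + 3
  -8p + 4 = 3p + 3  ⇒  -11p = -1  ⇒  p = 1/11.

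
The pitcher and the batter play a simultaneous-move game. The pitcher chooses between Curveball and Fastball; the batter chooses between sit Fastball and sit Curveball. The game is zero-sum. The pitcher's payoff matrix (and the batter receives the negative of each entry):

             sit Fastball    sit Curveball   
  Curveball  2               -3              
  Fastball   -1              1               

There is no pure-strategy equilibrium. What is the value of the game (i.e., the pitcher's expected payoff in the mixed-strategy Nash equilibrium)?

The pitcher's indifference between Curveball and Fastball determines the batter's mixing probability q:
  the pitcher's payoff from Curveball: q·2 + (1−q)·(-3) = 5q - 3
  the pitcher's payoff from Fastball: q·(-1) + (1−q)·1 = -2q + 1
  5q - 3 = -2q + 1  ⇒  7q = 4  ⇒  q = 4/7.
The value is the pitcher's expected payoff against this mix (using Curveball): (4/7)·2 + (3/7)·(-3) = -1/7.

v = -1/7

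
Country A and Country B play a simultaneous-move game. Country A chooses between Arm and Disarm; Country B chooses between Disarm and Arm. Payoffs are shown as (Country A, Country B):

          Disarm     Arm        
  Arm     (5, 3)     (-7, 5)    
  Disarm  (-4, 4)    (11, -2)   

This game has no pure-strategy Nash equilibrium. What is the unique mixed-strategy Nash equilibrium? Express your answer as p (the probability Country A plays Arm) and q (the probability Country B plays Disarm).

Country B's indifference between Disarm and Arm determines Country A's mixing probability p:
  Country B's payoff from Disarm: p·3 + (1−p)·4 = -p + 4
  Country B's payoff from Arm: p·5 + (1−p)·(-2) = 7p - 2
  -p + 4 = 7p - 2  ⇒  -8p = -6  ⇒  p = 3/4.
Set Country A's expected payoff from Arm equal to that from Disarm:
  Country A's expected payoff from Arm: q·5 + (1−q)·(-7) = 12q - 7
  Country A's expected payoff from Disarm: q·(-4) + (1−q)·11 = -15q + 11
  12q - 7 = -15q + 11  ⇒  27q = 18  ⇒  q = 2/3.

p = 3/4, q = 2/3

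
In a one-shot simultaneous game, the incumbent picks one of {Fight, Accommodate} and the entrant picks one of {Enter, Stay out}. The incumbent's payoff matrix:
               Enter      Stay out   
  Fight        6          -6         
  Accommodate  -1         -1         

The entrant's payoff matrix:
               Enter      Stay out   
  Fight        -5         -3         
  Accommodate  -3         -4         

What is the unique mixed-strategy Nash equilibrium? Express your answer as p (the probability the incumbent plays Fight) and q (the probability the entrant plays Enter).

p = 1/3, q = 5/12

Set the entrant's expected payoff from Enter equal to that from Stay out:
  the entrant's expected payoff from Enter: p·(-5) + (1−p)·(-3) = -2p - 3
  the entrant's expected payoff from Stay out: p·(-3) + (1−p)·(-4) = p - 4
  -2p - 3 = p - 4  ⇒  -3p = -1  ⇒  p = 1/3.
The entrant's mix must leave the incumbent indifferent between Fight and Accommodate.
  the incumbent's expected payoff from Fight: q·6 + (1−q)·(-6) = 12q - 6
  the incumbent's expected payoff from Accommodate: q·(-1) + (1−q)·(-1) = -1
  12q - 6 = -1  ⇒  12q = 5  ⇒  q = 5/12.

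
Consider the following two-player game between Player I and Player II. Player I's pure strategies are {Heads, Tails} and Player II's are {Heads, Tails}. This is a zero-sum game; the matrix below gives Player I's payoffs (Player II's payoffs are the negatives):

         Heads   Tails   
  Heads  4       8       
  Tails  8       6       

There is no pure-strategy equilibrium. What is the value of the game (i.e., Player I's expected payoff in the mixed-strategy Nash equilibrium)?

v = 20/3

Set Player I's expected payoff from Heads equal to that from Tails:
  Player I's expected payoff from Heads: q·4 + (1−q)·8 = -4q + 8
  Player I's expected payoff from Tails: q·8 + (1−q)·6 = 2q + 6
  -4q + 8 = 2q + 6  ⇒  -6q = -2  ⇒  q = 1/3.
The value is Player I's expected payoff against this mix (using Heads): (1/3)·4 + (2/3)·8 = 20/3.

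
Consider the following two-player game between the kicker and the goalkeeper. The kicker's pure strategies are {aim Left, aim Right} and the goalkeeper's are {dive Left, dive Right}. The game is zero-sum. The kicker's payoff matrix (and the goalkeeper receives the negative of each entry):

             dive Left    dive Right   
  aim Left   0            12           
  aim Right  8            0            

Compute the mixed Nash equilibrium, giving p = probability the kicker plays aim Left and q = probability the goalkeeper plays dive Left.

The kicker's mix must leave the goalkeeper indifferent between dive Left and dive Right.
  the goalkeeper's payoff from dive Left: p·0 + (1−p)·(-8) = 8p - 8
  the goalkeeper's payoff from dive Right: p·(-12) + (1−p)·0 = -12p
  8p - 8 = -12p  ⇒  20p = 8  ⇒  p = 2/5.
In a mixed equilibrium the kicker is indifferent between aim Left and aim Right; this condition fixes q.
  the kicker's expected payoff from aim Left: q·0 + (1−q)·12 = -12q + 12
  the kicker's expected payoff from aim Right: q·8 + (1−q)·0 = 8q
  -12q + 12 = 8q  ⇒  -20q = -12  ⇒  q = 3/5.

p = 2/5, q = 3/5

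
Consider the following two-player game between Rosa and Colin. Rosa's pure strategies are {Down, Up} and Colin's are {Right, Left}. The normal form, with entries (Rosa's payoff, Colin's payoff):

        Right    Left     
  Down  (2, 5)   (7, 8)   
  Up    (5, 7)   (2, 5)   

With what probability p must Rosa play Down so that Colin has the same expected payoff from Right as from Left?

p = 2/5

Rosa's mix must leave Colin indifferent between Right and Left.
  Colin's expected payoff from Right: p·5 + (1−p)·7 = -2p + 7
  Colin's expected payoff from Left: p·8 + (1−p)·5 = 3p + 5
  -2p + 7 = 3p + 5  ⇒  -5p = -2  ⇒  p = 2/5.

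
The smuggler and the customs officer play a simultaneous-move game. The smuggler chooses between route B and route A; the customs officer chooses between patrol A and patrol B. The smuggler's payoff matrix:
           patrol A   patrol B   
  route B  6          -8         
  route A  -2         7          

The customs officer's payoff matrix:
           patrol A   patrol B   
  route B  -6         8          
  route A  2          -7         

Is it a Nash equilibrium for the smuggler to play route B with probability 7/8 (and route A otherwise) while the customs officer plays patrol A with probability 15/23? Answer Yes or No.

No

Given the smuggler's mix p = 7/8, the customs officer's payoff from patrol A is -5 but from patrol B is 49/8. The customs officer strictly prefers patrol B, so the customs officer would not mix.
So the proposed profile is not a Nash equilibrium.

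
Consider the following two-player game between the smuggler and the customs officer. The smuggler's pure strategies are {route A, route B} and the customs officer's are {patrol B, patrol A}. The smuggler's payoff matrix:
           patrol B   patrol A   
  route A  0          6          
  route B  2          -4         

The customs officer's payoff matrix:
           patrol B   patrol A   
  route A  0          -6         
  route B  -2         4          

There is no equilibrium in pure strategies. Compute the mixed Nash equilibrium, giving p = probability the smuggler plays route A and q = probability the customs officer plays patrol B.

p = 1/2, q = 5/6

For the customs officer to be willing to mix, the customs officer must be indifferent between patrol B and patrol A, which pins down the smuggler's mix.
  the customs officer's payoff to patrol B: p·0 + (1−p)·(-2) = 2p - 2
  the customs officer's payoff to patrol A: p·(-6) + (1−p)·4 = -10p + 4
  2p - 2 = -10p + 4  ⇒  12p = 6  ⇒  p = 1/2.
In a mixed equilibrium the smuggler is indifferent between route A and route B; this condition fixes q.
  the smuggler's expected payoff from route A: q·0 + (1−q)·6 = -6q + 6
  the smuggler's expected payoff from route B: q·2 + (1−q)·(-4) = 6q - 4
  -6q + 6 = 6q - 4  ⇒  -12q = -10  ⇒  q = 5/6.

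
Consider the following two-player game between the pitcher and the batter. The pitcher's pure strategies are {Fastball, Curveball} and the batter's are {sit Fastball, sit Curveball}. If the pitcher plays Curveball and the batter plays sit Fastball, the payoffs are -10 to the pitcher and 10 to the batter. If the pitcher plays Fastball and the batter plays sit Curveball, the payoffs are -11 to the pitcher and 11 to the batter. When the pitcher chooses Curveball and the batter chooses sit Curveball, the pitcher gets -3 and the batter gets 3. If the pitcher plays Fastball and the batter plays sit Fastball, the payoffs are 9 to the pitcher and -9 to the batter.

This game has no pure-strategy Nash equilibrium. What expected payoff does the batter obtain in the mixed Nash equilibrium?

137/27

The batter's indifference between sit Fastball and sit Curveball determines the pitcher's mixing probability p:
  the batter's expected payoff from sit Fastball: p·(-9) + (1−p)·10 = -19p + 10
  the batter's expected payoff from sit Curveball: p·11 + (1−p)·3 = 8p + 3
  -19p + 10 = 8p + 3  ⇒  -27p = -7  ⇒  p = 7/27.
At equilibrium the batter is indifferent across columns, so the batter's payoff equals the payoff from sit Fastball: (7/27)·(-9) + (20/27)·10 = 137/27.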